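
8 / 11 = 0.73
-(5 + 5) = -10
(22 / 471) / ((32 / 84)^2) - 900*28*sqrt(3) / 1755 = 1617 / 5024 - 560*sqrt(3) / 39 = -24.55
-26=-26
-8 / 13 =-0.62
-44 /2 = -22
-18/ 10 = -9/ 5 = -1.80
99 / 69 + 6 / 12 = 89 / 46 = 1.93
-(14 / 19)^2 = -0.54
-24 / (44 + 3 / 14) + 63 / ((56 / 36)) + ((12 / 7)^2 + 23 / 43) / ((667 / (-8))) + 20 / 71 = 4965526903677 / 123529124362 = 40.20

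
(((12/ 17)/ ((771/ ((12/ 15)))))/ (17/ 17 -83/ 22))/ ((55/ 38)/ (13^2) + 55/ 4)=-411008/ 21407335425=-0.00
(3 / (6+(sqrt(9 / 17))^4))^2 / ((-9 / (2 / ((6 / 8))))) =-668168 / 9882675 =-0.07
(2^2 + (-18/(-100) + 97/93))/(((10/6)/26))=315731/3875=81.48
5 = 5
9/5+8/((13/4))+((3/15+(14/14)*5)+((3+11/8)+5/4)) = 1569/104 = 15.09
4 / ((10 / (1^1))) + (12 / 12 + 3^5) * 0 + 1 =7 / 5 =1.40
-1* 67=-67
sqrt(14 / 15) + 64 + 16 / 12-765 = -2099 / 3 + sqrt(210) / 15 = -698.70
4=4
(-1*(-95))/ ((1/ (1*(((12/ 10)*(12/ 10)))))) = 684/ 5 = 136.80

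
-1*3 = -3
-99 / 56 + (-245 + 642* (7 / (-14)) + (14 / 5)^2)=-783899 / 1400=-559.93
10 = 10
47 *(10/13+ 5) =271.15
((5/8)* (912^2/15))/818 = 17328/409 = 42.37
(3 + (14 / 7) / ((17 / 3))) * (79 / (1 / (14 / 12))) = 10507 / 34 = 309.03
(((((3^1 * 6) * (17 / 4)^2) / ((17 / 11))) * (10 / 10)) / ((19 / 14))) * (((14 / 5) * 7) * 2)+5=577744 / 95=6081.52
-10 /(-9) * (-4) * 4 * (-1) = 160 /9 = 17.78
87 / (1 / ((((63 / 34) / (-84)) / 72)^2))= 29 / 3551232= 0.00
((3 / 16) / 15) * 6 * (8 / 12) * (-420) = -21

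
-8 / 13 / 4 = -2 / 13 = -0.15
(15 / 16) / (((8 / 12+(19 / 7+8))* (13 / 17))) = 5355 / 49712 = 0.11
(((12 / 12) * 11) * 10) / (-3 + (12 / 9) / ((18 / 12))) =-990 / 19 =-52.11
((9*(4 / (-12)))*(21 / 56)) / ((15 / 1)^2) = -0.00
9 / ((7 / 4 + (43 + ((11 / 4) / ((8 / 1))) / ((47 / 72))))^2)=19881 / 4528384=0.00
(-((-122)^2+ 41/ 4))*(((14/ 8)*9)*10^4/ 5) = -469168875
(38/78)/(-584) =-19/22776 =-0.00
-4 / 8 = -1 / 2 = -0.50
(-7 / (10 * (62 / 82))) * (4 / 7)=-82 / 155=-0.53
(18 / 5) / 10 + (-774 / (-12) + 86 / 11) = 39973 / 550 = 72.68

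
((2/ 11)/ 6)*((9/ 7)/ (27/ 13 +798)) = 13/ 266959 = 0.00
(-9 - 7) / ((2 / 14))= -112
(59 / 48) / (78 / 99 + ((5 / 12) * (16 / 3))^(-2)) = 16225 / 13073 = 1.24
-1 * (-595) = 595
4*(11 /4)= 11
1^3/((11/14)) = 14/11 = 1.27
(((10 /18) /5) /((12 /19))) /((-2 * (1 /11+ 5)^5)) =-3059969 /118958063616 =-0.00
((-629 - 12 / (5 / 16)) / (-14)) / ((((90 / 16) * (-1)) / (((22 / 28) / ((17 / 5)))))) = -73414 / 37485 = -1.96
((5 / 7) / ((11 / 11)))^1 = 5 / 7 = 0.71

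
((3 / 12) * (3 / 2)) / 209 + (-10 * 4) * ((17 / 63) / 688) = -62933 / 4529448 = -0.01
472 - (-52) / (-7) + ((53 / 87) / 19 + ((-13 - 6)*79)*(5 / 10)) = -6616217 / 23142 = -285.90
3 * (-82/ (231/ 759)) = -5658/ 7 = -808.29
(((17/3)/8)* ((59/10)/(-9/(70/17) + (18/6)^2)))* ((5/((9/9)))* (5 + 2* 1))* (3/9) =245735/34344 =7.16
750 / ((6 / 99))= 12375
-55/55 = -1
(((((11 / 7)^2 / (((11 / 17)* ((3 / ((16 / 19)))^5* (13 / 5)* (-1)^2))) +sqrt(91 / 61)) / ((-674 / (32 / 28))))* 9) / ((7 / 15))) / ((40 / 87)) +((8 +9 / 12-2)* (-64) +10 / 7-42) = -36925152769844228 / 78136629345957-2349* sqrt(5551) / 2014586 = -472.66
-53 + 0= -53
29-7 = 22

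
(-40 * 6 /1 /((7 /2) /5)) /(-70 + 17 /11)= 8800 /1757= 5.01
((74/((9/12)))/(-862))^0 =1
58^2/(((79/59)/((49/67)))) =9725324/5293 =1837.39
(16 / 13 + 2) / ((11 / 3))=126 / 143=0.88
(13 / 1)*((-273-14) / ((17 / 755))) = -2816905 / 17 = -165700.29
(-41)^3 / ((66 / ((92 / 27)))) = -3170366 / 891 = -3558.21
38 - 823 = -785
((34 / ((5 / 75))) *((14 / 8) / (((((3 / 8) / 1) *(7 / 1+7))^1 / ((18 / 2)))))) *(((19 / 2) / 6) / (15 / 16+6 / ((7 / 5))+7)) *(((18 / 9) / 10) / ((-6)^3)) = -2261 / 12321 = -0.18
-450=-450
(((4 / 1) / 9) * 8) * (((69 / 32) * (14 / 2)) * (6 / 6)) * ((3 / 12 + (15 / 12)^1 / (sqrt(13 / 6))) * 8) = 322 / 3 + 1610 * sqrt(78) / 39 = 471.93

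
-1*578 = -578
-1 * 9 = -9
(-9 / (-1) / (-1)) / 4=-9 / 4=-2.25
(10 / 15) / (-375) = -2 / 1125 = -0.00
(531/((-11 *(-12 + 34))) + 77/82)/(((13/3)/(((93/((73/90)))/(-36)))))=668205/724306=0.92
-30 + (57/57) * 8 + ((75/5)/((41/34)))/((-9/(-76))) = 10214/123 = 83.04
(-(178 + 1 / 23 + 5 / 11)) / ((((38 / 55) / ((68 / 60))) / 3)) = -383860 / 437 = -878.40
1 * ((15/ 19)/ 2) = 15/ 38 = 0.39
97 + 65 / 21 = 2102 / 21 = 100.10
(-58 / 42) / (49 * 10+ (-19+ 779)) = -29 / 26250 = -0.00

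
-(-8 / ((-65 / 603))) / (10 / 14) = -33768 / 325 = -103.90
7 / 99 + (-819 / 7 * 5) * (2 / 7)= -167.07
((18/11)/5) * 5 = 18/11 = 1.64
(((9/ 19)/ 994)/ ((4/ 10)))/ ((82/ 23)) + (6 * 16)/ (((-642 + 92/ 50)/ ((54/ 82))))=-1219671765/ 12392313304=-0.10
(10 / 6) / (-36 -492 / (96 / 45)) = -40 / 6399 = -0.01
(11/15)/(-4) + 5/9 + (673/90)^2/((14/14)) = 56.29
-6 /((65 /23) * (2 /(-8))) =552 /65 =8.49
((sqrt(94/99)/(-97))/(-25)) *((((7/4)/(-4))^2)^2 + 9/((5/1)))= 601829 *sqrt(1034)/26222592000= 0.00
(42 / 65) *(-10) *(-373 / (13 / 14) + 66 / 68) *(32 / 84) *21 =59511984 / 2873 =20714.23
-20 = -20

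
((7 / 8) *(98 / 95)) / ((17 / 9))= 3087 / 6460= 0.48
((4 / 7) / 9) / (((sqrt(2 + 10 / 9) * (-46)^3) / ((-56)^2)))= -16 * sqrt(7) / 36501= -0.00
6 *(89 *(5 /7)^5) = 1668750 /16807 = 99.29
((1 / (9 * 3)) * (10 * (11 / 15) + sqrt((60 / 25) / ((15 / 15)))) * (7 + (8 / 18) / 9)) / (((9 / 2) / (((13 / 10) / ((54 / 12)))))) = 29692 * sqrt(15) / 4428675 + 326612 / 2657205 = 0.15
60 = 60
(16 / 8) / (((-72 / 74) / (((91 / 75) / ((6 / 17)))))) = -57239 / 8100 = -7.07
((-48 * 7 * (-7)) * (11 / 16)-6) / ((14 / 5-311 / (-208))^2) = 193606400 / 2217121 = 87.32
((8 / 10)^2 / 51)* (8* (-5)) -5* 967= -1233053 / 255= -4835.50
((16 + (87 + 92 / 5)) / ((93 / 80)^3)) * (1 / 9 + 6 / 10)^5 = 14.05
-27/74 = -0.36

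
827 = 827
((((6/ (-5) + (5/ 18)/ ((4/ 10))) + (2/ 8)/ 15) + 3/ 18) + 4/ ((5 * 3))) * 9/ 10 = -1/ 20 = -0.05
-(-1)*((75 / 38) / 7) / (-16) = -75 / 4256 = -0.02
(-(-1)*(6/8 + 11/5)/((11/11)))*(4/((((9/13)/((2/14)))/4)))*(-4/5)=-7.79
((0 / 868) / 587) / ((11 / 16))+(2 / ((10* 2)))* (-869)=-869 / 10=-86.90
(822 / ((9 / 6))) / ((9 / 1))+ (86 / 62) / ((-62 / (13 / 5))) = 5261249 / 86490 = 60.83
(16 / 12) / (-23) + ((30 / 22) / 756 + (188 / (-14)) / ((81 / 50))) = -4788629 / 573804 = -8.35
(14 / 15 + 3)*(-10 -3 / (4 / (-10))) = -59 / 6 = -9.83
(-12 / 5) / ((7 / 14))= -24 / 5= -4.80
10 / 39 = 0.26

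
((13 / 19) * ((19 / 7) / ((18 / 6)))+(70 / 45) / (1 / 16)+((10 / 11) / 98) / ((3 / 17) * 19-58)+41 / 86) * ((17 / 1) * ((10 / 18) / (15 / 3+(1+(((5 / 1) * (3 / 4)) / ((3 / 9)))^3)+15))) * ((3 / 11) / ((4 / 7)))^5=293611480515325 / 69801565837143712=0.00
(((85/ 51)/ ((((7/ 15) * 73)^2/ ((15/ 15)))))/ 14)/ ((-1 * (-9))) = 125/ 10967082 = 0.00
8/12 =2/3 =0.67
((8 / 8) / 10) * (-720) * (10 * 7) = -5040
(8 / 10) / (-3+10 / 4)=-8 / 5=-1.60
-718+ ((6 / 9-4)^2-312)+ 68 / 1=-8558 / 9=-950.89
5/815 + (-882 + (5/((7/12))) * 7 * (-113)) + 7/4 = -7660.24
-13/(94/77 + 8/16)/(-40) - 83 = -82.81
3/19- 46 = -871/19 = -45.84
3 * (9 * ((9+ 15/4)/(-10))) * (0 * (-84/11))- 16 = -16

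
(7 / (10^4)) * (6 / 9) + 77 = 1155007 / 15000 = 77.00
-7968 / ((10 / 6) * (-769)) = 6.22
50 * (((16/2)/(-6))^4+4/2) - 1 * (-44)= 24464/81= 302.02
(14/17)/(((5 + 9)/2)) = 2/17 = 0.12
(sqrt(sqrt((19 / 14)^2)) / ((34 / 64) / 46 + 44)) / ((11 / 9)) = 2208*sqrt(266) / 1662815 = 0.02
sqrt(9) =3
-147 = -147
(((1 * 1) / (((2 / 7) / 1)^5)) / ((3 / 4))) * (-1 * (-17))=11904.96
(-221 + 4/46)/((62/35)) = -177835/1426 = -124.71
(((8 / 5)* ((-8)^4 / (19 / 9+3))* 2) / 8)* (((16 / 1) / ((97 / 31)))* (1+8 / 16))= 27426816 / 11155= 2458.70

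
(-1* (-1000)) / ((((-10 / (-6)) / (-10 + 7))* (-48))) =75 / 2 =37.50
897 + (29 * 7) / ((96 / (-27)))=26877 / 32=839.91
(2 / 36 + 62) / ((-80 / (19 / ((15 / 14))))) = -148561 / 10800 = -13.76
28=28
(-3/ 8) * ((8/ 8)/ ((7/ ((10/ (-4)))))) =15/ 112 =0.13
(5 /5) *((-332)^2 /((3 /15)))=551120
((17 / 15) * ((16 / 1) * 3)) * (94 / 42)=12784 / 105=121.75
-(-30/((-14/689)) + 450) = -1926.43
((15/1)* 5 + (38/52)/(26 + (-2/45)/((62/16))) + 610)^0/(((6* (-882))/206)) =-0.04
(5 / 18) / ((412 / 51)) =85 / 2472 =0.03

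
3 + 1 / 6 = 19 / 6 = 3.17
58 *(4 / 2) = 116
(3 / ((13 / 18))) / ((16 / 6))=81 / 52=1.56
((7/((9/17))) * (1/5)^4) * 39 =1547/1875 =0.83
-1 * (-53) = 53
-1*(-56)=56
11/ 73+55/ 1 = 4026/ 73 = 55.15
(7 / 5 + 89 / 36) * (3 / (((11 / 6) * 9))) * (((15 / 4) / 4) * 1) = 697 / 1056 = 0.66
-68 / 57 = -1.19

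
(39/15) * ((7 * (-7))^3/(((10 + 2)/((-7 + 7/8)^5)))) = 432028097404813/1966080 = 219740853.58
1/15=0.07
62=62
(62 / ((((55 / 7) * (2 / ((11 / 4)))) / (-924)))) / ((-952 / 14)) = 50127 / 340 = 147.43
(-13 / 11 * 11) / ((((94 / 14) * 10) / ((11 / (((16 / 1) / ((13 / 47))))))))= -13013 / 353440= -0.04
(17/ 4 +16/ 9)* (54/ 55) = 651/ 110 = 5.92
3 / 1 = 3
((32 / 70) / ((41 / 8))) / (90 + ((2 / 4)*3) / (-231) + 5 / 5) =2816 / 2872665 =0.00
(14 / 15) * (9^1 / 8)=21 / 20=1.05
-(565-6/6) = -564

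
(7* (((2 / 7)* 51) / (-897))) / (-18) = 17 / 2691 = 0.01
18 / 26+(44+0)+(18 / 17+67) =112.75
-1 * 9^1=-9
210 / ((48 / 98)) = 1715 / 4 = 428.75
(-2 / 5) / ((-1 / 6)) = 12 / 5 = 2.40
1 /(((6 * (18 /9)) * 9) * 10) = 1 /1080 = 0.00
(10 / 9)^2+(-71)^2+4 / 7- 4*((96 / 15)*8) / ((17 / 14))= 234909523 / 48195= 4874.15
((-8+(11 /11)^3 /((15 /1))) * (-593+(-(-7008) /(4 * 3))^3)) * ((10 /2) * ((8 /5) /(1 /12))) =-758462630688 /5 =-151692526137.60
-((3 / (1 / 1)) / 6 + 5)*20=-110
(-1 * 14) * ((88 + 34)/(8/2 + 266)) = -854/135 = -6.33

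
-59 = -59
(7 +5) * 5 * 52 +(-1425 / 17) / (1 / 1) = 3036.18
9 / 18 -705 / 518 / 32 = 7583 / 16576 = 0.46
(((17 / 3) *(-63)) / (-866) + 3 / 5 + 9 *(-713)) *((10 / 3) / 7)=-9260409 / 3031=-3055.23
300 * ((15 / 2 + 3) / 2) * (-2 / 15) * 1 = -210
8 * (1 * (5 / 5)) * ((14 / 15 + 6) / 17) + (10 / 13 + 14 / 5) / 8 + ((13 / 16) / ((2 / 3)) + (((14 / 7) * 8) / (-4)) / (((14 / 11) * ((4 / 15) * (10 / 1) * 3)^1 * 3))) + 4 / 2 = 1009391 / 148512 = 6.80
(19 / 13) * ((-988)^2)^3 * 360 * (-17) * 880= -7321263038365577261875200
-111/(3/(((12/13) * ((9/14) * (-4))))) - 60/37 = 290244/3367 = 86.20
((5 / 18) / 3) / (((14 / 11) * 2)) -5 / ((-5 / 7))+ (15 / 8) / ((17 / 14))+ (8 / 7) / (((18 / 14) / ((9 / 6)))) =9.91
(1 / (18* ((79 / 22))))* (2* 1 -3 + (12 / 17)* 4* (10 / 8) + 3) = 1034 / 12087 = 0.09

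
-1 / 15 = -0.07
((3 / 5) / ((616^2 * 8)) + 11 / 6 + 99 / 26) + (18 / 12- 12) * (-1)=9554702197 / 591951360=16.14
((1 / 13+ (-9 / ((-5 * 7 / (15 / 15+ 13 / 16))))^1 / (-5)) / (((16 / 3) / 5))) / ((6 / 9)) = -5337 / 232960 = -0.02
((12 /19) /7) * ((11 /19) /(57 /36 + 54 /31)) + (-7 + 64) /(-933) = -44120737 /972154589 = -0.05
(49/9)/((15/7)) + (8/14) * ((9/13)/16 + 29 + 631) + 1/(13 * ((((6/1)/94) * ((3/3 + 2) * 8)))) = 37322669/98280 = 379.76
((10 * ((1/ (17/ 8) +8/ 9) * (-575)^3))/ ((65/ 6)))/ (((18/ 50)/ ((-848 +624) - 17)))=73306175000000/ 459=159708442265.80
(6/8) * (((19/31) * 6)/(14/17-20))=-0.14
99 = 99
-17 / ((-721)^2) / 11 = -17 / 5718251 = -0.00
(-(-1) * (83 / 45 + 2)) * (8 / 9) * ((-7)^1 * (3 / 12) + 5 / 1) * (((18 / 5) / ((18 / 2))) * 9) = 8996 / 225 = 39.98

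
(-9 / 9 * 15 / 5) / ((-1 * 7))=3 / 7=0.43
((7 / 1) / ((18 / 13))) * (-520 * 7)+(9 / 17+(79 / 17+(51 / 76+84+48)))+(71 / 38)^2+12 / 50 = -50429506679 / 2761650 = -18260.64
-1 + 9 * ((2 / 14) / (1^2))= 0.29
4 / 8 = 1 / 2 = 0.50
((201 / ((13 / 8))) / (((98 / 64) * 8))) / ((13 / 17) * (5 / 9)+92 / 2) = 984096 / 4524611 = 0.22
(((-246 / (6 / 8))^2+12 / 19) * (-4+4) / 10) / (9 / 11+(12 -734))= 0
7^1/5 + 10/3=71/15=4.73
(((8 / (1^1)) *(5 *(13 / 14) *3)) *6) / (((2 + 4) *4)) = 27.86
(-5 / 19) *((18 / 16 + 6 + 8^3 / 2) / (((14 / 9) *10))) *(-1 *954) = 9036765 / 2128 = 4246.60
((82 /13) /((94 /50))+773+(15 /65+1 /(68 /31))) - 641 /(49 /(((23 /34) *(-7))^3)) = 52016984093 /24014744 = 2166.04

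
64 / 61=1.05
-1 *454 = -454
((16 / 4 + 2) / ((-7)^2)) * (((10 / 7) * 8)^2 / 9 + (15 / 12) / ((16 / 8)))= 53405 / 28812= 1.85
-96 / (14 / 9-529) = 864 / 4747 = 0.18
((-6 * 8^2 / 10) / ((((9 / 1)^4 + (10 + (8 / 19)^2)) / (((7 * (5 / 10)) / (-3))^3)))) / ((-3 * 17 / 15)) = -141512 / 51849405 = -0.00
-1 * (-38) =38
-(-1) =1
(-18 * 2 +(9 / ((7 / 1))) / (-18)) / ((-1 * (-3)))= -505 / 42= -12.02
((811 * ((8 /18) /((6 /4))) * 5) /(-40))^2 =657721 /729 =902.22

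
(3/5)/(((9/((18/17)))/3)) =18/85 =0.21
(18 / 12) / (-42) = -1 / 28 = -0.04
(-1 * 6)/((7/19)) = -114/7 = -16.29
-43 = -43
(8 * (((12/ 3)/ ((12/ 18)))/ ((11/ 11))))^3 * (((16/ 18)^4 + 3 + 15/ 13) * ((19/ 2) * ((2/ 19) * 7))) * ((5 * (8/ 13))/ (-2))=-233700884480/ 41067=-5690722.10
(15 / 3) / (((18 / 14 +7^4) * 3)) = 35 / 50448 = 0.00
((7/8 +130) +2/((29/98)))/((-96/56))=-223517/2784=-80.29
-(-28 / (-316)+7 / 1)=-560 / 79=-7.09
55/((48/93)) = 1705/16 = 106.56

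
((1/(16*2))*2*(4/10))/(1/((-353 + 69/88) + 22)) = -29059/3520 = -8.26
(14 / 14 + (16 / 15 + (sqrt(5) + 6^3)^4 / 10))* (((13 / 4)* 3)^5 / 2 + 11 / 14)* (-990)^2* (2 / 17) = 38993033277974368395* sqrt(5) / 1904 + 67416063709367209807575 / 60928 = 1152281020995896768.56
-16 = -16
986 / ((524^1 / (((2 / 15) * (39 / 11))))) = 6409 / 7205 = 0.89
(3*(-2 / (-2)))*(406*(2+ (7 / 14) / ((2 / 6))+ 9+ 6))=22533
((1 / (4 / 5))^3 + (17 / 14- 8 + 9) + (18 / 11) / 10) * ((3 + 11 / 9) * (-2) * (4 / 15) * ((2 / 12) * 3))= -2027623 / 415800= -4.88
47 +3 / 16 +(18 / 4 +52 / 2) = 1243 / 16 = 77.69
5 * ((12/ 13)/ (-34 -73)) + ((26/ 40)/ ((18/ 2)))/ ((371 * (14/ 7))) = -7995517/ 185781960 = -0.04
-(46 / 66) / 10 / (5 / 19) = -437 / 1650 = -0.26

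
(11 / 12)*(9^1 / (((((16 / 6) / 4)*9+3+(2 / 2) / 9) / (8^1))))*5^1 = 1485 / 41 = 36.22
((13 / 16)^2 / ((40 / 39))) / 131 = 6591 / 1341440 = 0.00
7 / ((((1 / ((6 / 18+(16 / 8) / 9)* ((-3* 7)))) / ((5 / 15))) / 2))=-490 / 9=-54.44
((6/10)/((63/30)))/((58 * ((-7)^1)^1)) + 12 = 12.00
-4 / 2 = -2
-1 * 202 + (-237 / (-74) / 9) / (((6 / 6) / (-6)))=-7553 / 37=-204.14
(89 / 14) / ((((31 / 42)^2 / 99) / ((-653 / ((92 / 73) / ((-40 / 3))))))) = 7981036.73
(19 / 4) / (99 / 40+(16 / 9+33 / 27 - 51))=-190 / 1821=-0.10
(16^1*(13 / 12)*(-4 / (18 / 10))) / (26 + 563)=-1040 / 15903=-0.07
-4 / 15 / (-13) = 4 / 195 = 0.02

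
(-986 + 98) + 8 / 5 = -4432 / 5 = -886.40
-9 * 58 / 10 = -52.20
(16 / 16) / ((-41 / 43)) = -43 / 41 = -1.05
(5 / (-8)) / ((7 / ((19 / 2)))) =-95 / 112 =-0.85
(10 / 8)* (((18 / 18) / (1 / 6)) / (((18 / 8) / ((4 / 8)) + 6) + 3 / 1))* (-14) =-70 / 9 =-7.78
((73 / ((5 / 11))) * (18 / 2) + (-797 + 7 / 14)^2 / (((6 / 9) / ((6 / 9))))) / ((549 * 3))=386.07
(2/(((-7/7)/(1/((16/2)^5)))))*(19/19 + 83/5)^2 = -121/6400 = -0.02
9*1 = 9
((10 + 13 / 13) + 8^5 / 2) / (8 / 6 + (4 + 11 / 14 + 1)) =688590 / 299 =2302.98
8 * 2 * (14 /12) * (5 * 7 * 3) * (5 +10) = 29400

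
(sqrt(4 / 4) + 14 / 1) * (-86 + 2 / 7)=-9000 / 7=-1285.71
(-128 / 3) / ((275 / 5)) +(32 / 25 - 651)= -536659 / 825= -650.50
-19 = -19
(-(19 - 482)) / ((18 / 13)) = 6019 / 18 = 334.39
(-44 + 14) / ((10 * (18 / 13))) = -13 / 6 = -2.17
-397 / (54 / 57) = -7543 / 18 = -419.06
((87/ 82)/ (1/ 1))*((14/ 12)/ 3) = 0.41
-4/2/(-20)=1/10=0.10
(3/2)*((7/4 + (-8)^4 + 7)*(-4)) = -49257/2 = -24628.50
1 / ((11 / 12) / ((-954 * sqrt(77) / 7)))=-11448 * sqrt(77) / 77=-1304.62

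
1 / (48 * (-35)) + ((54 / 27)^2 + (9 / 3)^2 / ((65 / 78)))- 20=-8737 / 1680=-5.20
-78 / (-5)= 15.60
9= 9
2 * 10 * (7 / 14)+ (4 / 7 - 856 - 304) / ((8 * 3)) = -1609 / 42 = -38.31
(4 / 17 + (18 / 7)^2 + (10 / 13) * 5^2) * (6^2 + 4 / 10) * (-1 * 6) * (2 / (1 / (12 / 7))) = -19527.44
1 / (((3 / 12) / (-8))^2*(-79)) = -1024 / 79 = -12.96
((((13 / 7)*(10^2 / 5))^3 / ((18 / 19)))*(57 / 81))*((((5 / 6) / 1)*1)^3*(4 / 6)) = 99139625000 / 6751269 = 14684.59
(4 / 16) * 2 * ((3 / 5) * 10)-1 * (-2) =5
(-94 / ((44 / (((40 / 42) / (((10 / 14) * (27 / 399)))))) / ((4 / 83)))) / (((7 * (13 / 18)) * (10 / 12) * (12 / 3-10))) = 14288 / 178035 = 0.08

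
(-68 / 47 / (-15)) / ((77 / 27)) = 612 / 18095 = 0.03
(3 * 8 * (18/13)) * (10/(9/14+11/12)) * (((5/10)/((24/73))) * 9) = 4966920/1703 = 2916.57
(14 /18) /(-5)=-7 /45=-0.16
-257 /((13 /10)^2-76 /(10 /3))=25700 /2111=12.17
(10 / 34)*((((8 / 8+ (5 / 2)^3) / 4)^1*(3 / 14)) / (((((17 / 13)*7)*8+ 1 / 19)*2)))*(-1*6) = -211185 / 19693888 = -0.01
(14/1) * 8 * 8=896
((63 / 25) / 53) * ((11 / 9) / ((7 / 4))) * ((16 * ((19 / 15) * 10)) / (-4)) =-1.68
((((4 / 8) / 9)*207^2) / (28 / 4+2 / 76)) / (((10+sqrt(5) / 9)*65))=0.51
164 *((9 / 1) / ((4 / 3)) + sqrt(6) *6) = 3517.30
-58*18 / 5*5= -1044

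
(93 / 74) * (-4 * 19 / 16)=-5.97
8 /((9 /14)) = 112 /9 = 12.44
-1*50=-50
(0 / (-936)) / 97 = 0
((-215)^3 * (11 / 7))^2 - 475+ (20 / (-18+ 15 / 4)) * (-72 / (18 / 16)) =681225639826314830 / 2793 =243904632948913.29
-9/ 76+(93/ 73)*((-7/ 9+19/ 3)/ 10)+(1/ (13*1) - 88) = -18896575/ 216372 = -87.33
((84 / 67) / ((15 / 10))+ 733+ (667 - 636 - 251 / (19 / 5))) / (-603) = -98839 / 85291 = -1.16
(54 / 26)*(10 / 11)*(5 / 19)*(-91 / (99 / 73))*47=-3602550 / 2299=-1567.01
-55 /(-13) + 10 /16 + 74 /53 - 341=-1845131 /5512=-334.75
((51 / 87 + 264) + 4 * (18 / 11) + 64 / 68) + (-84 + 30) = 1182609 / 5423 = 218.07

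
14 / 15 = 0.93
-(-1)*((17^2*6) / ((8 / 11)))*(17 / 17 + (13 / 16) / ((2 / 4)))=200277 / 32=6258.66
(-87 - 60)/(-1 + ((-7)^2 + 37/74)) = -294/97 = -3.03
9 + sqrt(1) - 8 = 2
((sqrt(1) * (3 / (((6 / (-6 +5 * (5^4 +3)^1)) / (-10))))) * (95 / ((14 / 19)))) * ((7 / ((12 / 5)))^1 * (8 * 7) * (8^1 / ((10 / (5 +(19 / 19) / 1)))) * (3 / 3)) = -1583923600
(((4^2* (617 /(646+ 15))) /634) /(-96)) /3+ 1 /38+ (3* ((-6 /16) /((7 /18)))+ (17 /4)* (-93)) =-399415739795 /1003263156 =-398.12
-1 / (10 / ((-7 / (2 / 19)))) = 133 / 20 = 6.65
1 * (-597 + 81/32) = -19023/32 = -594.47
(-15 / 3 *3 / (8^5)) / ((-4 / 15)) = 225 / 131072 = 0.00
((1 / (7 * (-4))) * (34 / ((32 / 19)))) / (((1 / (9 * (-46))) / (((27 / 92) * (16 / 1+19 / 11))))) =15305355 / 9856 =1552.90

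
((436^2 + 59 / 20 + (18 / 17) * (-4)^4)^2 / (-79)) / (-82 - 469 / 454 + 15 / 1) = 951000513296821643 / 141036219400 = 6742952.39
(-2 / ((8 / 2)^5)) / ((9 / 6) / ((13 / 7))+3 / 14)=-91 / 47616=-0.00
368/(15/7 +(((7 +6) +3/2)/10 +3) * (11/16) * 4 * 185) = 41216/253801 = 0.16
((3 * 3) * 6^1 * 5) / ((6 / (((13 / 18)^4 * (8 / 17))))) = 142805 / 24786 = 5.76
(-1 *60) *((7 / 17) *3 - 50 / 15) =2140 / 17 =125.88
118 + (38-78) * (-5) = 318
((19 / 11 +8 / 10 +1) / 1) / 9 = 194 / 495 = 0.39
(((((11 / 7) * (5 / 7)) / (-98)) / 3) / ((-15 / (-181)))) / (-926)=1991 / 40019868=0.00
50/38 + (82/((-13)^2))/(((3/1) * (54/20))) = 357805/260091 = 1.38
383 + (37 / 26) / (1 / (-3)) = 9847 / 26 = 378.73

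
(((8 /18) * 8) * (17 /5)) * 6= 1088 /15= 72.53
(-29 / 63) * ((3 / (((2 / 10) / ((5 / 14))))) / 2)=-725 / 588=-1.23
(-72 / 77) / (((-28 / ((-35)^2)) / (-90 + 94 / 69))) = -83400 / 23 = -3626.09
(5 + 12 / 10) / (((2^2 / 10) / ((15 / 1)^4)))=1569375 / 2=784687.50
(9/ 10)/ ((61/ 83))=747/ 610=1.22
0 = 0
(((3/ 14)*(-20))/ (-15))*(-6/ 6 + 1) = 0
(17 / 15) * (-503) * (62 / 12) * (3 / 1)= -265081 / 30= -8836.03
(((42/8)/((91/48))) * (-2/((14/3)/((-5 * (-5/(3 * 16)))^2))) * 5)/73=-9375/425152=-0.02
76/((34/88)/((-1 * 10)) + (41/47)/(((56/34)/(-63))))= -1571680/690829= -2.28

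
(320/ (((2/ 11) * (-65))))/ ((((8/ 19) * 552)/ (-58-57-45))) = 16720/ 897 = 18.64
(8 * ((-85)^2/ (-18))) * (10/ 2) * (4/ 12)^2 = -144500/ 81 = -1783.95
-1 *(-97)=97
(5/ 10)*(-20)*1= -10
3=3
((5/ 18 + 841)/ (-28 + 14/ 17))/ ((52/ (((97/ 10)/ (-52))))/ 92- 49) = 574328561/ 965312964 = 0.59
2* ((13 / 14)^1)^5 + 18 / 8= 976345 / 268912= 3.63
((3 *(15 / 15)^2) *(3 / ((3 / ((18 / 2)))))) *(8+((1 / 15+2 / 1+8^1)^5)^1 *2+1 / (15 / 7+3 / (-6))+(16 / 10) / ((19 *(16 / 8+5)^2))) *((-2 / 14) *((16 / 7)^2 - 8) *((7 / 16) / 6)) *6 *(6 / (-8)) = -14288915406160823 / 19673193750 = -726313.97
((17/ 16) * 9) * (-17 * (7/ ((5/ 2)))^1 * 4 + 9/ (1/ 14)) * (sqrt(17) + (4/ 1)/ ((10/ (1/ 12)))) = -24633 * sqrt(17)/ 40-8211/ 400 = -2559.64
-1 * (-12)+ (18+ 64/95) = 2914/95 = 30.67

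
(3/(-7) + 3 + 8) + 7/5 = 11.97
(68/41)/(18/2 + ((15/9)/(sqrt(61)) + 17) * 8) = 1082628/94637225 -1632 * sqrt(61)/94637225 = 0.01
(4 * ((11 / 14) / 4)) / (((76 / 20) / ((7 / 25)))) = 11 / 190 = 0.06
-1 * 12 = -12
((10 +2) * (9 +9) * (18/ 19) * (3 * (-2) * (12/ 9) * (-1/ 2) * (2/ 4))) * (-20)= -155520/ 19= -8185.26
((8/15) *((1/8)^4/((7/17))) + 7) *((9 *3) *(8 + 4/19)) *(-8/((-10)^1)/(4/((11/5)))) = 682.82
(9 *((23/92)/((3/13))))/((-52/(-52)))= 39/4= 9.75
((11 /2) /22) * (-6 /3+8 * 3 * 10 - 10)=57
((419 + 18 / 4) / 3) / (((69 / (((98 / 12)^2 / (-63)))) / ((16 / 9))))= -581042 / 150903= -3.85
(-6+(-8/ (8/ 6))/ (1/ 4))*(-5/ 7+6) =-1110/ 7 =-158.57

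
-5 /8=-0.62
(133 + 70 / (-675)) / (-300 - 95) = -17941 / 53325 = -0.34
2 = 2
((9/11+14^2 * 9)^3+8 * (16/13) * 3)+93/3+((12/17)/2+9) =1616851905595963/294151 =5496673156.29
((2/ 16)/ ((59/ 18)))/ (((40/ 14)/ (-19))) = -1197/ 4720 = -0.25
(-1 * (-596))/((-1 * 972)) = -149/243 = -0.61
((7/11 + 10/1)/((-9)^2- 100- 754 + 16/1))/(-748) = 117/6228596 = 0.00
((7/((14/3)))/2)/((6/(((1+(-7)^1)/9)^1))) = -1/12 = -0.08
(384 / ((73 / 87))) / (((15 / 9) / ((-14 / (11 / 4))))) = -5612544 / 4015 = -1397.89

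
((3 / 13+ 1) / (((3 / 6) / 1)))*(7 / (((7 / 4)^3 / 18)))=36864 / 637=57.87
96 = 96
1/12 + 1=13/12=1.08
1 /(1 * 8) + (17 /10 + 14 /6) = 499 /120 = 4.16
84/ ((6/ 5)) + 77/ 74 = 5257/ 74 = 71.04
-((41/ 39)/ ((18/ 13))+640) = -34601/ 54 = -640.76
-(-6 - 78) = 84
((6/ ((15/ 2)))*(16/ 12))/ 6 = 8/ 45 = 0.18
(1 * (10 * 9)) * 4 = 360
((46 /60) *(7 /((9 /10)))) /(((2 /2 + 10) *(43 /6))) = 322 /4257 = 0.08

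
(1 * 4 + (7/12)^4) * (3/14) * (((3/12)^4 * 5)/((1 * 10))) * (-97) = -8278465/49545216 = -0.17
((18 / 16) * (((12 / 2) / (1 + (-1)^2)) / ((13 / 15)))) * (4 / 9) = 45 / 26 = 1.73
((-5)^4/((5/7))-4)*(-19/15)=-16549/15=-1103.27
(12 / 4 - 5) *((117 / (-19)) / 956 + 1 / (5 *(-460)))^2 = -644692232 / 6817712655625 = -0.00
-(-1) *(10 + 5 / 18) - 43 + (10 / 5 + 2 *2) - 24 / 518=-124795 / 4662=-26.77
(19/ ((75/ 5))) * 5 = 19/ 3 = 6.33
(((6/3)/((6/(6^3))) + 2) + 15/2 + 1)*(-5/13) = -825/26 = -31.73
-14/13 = -1.08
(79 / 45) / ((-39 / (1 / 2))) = -79 / 3510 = -0.02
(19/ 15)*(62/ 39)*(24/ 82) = 4712/ 7995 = 0.59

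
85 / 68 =5 / 4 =1.25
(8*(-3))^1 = -24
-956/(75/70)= -13384/15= -892.27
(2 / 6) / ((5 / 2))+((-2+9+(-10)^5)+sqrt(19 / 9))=-99991.41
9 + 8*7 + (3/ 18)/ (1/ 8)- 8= 175/ 3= 58.33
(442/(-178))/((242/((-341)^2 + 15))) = -1193.31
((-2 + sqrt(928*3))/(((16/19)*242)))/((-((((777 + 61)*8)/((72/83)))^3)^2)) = 10097379/219198722640574101899402563757056 - 10097379*sqrt(174)/109599361320287050949701281878528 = -0.00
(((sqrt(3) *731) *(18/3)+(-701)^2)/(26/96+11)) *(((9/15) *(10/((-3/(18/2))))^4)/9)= 11368512000 *sqrt(3)/541+1273711392000/541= 2390761982.24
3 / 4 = 0.75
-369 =-369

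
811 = 811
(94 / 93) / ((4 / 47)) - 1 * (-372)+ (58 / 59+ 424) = 8876423 / 10974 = 808.86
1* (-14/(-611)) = 14/611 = 0.02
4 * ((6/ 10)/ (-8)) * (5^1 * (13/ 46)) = -39/ 92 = -0.42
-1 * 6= -6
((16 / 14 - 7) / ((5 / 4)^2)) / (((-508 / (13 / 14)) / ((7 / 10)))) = 533 / 111125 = 0.00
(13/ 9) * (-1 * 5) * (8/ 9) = -520/ 81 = -6.42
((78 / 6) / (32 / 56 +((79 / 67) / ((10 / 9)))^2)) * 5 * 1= 204249500 / 5334247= 38.29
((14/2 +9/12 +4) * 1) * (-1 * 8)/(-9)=94/9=10.44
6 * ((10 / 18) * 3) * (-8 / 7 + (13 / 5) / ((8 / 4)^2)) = -69 / 14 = -4.93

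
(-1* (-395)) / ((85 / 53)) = 246.29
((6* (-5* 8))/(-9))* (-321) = -8560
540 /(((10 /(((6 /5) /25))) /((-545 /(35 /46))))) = -1624536 /875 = -1856.61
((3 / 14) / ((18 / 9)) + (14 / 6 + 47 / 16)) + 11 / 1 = 5503 / 336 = 16.38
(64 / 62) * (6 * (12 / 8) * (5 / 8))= 180 / 31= 5.81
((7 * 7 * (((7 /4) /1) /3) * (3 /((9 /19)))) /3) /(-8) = -7.54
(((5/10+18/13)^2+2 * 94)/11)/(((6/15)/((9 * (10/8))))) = 29135025/59488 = 489.76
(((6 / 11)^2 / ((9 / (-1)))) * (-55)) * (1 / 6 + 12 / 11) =830 / 363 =2.29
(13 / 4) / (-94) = -13 / 376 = -0.03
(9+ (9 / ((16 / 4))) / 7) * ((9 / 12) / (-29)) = -27 / 112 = -0.24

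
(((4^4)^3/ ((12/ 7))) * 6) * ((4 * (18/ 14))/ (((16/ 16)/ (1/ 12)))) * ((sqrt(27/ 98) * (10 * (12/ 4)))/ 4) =283115520 * sqrt(6)/ 7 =99069794.61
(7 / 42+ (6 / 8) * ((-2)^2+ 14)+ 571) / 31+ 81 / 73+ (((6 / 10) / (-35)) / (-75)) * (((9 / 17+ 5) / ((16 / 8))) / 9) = 30250278236 / 1514795625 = 19.97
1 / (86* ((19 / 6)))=3 / 817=0.00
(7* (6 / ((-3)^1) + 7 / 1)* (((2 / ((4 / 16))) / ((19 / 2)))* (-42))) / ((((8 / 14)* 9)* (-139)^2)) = -13720 / 1101297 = -0.01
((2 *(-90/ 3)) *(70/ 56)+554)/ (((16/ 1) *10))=479/ 160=2.99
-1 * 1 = -1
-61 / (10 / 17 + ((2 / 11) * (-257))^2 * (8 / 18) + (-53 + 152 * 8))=-1129293 / 39506837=-0.03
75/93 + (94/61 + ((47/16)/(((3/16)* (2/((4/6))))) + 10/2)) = 12.57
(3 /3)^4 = 1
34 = 34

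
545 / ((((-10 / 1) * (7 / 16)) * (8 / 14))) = -218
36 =36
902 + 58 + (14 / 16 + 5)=7727 / 8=965.88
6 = 6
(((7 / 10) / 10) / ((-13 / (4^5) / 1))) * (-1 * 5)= 1792 / 65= 27.57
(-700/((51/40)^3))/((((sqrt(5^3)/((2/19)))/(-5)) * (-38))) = -8960000 * sqrt(5)/47887011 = -0.42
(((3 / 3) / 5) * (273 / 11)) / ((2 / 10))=273 / 11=24.82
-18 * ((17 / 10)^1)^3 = -44217 / 500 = -88.43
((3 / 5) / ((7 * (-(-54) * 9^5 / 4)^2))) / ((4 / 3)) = 1 / 9885033776835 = 0.00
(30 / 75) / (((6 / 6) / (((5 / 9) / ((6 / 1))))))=1 / 27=0.04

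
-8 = -8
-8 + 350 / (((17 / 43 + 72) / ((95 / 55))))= 12006 / 34243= 0.35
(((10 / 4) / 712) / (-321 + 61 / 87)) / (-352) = 435 / 13967776768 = 0.00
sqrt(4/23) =2 * sqrt(23)/23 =0.42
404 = 404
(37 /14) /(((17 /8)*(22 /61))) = 4514 /1309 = 3.45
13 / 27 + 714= 19291 / 27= 714.48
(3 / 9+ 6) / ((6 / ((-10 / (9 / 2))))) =-190 / 81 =-2.35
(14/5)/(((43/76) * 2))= 532/215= 2.47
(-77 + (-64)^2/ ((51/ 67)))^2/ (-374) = -75220.92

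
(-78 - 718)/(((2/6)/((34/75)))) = -27064/25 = -1082.56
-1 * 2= -2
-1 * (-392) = 392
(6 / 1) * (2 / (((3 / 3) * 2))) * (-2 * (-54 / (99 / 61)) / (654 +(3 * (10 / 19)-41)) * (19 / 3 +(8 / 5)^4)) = 672118008 / 80279375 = 8.37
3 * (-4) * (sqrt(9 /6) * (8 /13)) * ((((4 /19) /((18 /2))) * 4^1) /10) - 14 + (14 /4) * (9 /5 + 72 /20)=4.82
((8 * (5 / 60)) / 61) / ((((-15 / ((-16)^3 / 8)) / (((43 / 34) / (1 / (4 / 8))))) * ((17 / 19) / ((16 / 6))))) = 1673216 / 2379915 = 0.70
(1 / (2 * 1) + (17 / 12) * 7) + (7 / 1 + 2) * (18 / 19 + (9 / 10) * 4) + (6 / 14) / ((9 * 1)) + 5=149999 / 2660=56.39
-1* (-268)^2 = -71824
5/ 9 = 0.56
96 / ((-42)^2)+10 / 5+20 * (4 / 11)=15082 / 1617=9.33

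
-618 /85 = -7.27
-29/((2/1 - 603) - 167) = 29/768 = 0.04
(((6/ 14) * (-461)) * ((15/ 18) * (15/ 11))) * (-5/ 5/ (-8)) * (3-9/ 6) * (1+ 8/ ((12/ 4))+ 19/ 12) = -311175/ 1408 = -221.00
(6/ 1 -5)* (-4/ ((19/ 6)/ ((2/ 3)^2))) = -32/ 57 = -0.56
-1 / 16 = -0.06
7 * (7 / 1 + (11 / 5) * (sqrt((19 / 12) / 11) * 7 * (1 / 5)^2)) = 49 * sqrt(627) / 750 + 49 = 50.64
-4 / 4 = -1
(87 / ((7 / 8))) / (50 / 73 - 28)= -25404 / 6979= -3.64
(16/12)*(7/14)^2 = 1/3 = 0.33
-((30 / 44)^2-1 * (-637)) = -308533 / 484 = -637.46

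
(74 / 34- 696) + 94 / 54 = -692.08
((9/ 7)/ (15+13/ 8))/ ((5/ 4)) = 288/ 4655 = 0.06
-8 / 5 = -1.60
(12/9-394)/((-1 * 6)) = 589/9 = 65.44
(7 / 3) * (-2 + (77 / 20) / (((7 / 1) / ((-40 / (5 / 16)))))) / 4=-1267 / 30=-42.23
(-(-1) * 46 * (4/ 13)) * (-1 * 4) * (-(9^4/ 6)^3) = 962352494676/ 13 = 74027114975.08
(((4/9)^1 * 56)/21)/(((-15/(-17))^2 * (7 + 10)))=544/6075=0.09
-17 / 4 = -4.25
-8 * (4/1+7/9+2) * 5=-2440/9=-271.11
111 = 111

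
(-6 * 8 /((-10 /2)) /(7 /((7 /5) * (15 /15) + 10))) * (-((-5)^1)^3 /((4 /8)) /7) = 27360 /49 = 558.37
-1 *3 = -3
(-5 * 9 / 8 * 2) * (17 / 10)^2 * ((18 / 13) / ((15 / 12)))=-23409 / 650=-36.01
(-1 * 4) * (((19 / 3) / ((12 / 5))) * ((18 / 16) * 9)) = -855 / 8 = -106.88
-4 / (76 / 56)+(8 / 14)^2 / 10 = -13568 / 4655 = -2.91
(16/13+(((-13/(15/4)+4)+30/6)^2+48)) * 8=1868456/2925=638.79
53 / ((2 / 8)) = 212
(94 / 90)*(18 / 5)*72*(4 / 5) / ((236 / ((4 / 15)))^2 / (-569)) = -1711552 / 10878125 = -0.16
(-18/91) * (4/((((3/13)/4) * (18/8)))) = -128/21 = -6.10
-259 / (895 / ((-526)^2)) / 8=-17914771 / 1790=-10008.25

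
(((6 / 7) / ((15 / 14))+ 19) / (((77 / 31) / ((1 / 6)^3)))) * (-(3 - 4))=31 / 840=0.04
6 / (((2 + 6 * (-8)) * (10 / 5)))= -0.07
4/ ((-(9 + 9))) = -2/ 9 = -0.22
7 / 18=0.39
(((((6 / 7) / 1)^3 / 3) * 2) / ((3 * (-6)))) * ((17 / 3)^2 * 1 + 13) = -464 / 441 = -1.05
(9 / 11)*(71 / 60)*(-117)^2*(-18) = -26241813 / 110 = -238561.94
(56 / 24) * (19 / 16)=2.77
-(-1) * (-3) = -3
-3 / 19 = -0.16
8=8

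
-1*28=-28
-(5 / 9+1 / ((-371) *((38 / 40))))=-35065 / 63441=-0.55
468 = 468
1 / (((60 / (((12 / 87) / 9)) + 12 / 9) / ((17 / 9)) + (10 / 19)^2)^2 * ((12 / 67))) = 2523405523 / 1943372290820268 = 0.00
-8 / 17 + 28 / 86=-106 / 731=-0.15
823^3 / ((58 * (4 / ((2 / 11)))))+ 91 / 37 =20625461495 / 47212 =436869.05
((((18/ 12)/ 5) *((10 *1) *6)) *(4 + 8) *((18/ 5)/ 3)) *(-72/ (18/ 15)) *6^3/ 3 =-1119744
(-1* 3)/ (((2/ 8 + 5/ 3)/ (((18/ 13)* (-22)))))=14256/ 299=47.68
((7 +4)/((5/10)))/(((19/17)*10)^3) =54043/3429500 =0.02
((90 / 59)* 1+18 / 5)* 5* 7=10584 / 59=179.39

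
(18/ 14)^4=6561/ 2401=2.73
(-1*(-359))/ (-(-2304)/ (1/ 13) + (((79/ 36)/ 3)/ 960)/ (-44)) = 1637729280/ 136638627761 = 0.01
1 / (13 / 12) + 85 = 1117 / 13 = 85.92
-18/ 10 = -9/ 5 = -1.80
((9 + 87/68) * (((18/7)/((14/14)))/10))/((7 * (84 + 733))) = 6291/13611220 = 0.00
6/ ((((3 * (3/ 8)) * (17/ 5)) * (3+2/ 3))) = 80/ 187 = 0.43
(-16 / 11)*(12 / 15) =-64 / 55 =-1.16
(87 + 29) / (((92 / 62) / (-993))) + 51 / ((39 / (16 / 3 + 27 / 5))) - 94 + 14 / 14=-348509884 / 4485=-77705.66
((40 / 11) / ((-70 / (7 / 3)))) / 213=-4 / 7029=-0.00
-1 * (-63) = 63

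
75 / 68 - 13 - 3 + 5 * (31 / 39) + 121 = 291925 / 2652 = 110.08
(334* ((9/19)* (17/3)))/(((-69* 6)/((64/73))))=-1.90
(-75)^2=5625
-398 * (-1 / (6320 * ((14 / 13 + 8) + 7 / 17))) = 43979 / 6626520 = 0.01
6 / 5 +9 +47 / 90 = 193 / 18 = 10.72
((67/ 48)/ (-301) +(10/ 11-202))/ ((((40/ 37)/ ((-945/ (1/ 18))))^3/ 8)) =379403811035290770309/ 60544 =6266579859858793.11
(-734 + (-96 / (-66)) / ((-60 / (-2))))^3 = -1776044923713208 / 4492125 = -395368544.67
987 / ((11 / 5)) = 448.64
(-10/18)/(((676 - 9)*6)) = -5/36018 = -0.00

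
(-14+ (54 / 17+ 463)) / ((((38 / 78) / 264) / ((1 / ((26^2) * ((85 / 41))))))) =62403066 / 356915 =174.84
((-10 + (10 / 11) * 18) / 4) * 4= 70 / 11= 6.36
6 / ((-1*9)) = -2 / 3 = -0.67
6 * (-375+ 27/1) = -2088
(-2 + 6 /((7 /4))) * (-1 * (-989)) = 9890 /7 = 1412.86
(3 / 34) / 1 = 3 / 34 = 0.09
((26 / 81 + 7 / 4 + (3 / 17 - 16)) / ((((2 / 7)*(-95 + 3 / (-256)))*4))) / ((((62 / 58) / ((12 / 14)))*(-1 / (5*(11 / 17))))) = -0.33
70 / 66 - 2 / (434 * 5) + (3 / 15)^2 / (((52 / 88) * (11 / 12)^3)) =29378386 / 25600575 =1.15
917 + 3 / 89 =81616 / 89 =917.03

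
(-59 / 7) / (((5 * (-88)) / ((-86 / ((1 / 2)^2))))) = -6.59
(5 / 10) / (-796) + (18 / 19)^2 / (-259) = -609307 / 148850408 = -0.00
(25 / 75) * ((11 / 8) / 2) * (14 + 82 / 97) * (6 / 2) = 990 / 97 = 10.21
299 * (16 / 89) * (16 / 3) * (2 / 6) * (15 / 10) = 38272 / 267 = 143.34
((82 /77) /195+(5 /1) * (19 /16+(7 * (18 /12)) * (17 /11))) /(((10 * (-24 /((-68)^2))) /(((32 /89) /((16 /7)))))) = -6045861793 /22908600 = -263.91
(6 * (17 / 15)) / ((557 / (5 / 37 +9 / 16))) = 7021 / 824360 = 0.01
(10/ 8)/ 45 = 1/ 36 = 0.03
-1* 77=-77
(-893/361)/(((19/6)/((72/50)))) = -10152/9025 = -1.12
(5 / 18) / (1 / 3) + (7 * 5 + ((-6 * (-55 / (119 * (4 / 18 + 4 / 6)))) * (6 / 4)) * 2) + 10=78815 / 1428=55.19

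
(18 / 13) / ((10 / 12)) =108 / 65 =1.66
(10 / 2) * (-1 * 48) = -240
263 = 263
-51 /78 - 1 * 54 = -1421 /26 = -54.65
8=8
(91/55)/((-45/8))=-728/2475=-0.29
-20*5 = -100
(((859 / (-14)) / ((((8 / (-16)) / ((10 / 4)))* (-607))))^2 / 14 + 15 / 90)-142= -430135394753 / 3033072168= -141.82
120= 120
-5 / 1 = -5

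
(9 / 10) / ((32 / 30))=27 / 32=0.84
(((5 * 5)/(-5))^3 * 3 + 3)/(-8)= 93/2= 46.50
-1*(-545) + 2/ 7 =545.29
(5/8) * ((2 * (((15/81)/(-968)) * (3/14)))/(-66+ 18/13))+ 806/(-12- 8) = -16515442619/409812480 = -40.30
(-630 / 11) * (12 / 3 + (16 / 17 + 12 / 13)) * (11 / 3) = -272160 / 221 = -1231.49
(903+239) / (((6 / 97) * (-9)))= -55387 / 27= -2051.37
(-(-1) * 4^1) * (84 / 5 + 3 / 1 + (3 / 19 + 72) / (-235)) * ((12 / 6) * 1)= 696288 / 4465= 155.94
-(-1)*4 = 4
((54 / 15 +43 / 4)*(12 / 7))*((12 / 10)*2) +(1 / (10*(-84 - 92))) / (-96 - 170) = 59.04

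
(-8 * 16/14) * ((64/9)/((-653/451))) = 44.90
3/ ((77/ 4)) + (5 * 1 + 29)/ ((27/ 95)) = 249034/ 2079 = 119.79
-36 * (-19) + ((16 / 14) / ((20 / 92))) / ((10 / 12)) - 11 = 118879 / 175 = 679.31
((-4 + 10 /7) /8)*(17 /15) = -51 /140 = -0.36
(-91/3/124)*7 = -637/372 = -1.71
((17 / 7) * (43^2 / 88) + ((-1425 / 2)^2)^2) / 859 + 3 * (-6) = 317504698591807 / 1058288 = 300017290.75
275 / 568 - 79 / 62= -13911 / 17608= -0.79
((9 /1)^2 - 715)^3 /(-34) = 127420052 /17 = 7495297.18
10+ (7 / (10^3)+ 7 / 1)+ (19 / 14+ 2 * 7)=32.36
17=17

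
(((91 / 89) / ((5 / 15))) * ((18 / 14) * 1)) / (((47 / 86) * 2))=15093 / 4183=3.61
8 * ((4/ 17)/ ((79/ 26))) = 832/ 1343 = 0.62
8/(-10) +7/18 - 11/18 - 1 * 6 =-316/45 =-7.02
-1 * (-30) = 30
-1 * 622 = -622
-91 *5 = -455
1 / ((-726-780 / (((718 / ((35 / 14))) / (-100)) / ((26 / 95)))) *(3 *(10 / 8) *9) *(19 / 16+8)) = -218272 / 44105968935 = -0.00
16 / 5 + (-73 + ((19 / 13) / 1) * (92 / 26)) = -64.63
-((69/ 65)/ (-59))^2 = -4761/ 14707225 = -0.00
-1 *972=-972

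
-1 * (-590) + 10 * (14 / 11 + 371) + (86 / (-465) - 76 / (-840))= 20588509 / 4774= 4312.63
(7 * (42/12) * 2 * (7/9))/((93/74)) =30.32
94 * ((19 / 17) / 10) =893 / 85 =10.51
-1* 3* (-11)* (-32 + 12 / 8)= -2013 / 2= -1006.50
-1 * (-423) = 423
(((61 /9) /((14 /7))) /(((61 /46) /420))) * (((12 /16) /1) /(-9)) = -805 /9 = -89.44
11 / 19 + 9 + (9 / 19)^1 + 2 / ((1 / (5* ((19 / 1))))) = 200.05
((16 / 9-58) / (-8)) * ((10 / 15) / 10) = 253 / 540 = 0.47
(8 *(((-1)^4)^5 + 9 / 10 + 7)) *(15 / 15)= 356 / 5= 71.20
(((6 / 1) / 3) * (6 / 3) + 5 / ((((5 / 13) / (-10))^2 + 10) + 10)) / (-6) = -0.71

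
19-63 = -44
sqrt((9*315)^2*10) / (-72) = -315*sqrt(10) / 8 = -124.51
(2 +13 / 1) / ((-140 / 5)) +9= 237 / 28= 8.46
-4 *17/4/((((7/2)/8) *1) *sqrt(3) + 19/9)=-744192/80509 + 154224 *sqrt(3)/80509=-5.93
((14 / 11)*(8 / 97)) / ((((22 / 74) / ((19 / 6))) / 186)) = 2440816 / 11737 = 207.96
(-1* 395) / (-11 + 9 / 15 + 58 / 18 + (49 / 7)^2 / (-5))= 17775 / 764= 23.27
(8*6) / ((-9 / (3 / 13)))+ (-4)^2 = 192 / 13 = 14.77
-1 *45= -45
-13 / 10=-1.30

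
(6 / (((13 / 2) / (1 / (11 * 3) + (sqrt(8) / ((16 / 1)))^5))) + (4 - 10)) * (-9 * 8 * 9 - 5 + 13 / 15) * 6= 16707656 / 715 - 14673 * sqrt(2) / 33280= 23366.73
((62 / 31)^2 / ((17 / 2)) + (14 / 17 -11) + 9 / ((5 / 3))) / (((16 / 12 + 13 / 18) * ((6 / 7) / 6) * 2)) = -23058 / 3145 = -7.33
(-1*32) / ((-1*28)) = 1.14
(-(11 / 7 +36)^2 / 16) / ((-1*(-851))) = -69169 / 667184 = -0.10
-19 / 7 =-2.71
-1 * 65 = -65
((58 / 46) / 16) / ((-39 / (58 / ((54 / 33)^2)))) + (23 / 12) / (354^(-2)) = 240188.96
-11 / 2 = -5.50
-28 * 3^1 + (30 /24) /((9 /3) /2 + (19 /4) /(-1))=-1097 /13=-84.38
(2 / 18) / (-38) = -1 / 342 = -0.00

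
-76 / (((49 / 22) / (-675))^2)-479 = -16760860079 / 2401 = -6980783.04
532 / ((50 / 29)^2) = 111853 / 625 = 178.96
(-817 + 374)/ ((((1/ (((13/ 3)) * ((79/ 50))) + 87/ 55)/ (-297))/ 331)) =25204375.11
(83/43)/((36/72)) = 166/43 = 3.86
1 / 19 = 0.05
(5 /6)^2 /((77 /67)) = 1675 /2772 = 0.60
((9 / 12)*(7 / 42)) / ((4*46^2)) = 1 / 67712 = 0.00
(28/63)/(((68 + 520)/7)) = 1/189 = 0.01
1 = 1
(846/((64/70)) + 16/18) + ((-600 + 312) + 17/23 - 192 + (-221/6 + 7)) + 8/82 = 56653067/135792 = 417.20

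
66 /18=11 /3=3.67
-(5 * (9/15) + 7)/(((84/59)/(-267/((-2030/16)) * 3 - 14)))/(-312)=-230159/1330056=-0.17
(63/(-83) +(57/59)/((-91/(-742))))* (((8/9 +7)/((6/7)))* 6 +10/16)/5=121478431/1527864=79.51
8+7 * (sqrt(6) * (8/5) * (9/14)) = 8+36 * sqrt(6)/5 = 25.64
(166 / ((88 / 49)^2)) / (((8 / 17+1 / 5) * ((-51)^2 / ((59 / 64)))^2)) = 3468520615 / 359750938263552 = 0.00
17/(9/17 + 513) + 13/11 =116669/96030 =1.21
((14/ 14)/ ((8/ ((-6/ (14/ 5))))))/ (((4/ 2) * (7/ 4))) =-15/ 196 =-0.08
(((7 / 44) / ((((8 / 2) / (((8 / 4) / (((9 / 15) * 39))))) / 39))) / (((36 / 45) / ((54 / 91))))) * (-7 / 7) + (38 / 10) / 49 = -11653 / 560560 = -0.02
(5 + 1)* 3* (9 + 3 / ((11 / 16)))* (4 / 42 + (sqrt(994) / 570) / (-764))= 252 / 11 - 441* sqrt(994) / 798380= 22.89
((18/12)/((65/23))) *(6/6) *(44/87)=506/1885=0.27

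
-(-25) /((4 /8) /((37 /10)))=185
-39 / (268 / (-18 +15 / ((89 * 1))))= 61893 / 23852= 2.59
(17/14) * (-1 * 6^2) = -306/7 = -43.71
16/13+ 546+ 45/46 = 327829/598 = 548.21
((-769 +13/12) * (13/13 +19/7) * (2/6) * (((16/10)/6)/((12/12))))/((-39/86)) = 316996/567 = 559.08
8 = 8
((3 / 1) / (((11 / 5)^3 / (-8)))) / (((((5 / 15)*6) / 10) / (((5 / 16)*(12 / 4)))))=-28125 / 2662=-10.57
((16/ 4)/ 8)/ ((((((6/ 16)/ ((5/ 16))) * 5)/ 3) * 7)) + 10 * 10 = 2801/ 28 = 100.04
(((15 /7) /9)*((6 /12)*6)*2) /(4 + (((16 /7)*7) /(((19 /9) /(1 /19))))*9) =361 /1918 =0.19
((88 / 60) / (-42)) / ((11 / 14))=-0.04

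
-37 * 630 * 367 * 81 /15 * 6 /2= -138587274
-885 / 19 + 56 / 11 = -8671 / 209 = -41.49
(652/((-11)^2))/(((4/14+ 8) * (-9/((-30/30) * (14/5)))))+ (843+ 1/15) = 26631278/31581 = 843.27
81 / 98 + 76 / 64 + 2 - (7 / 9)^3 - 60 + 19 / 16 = -15794105 / 285768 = -55.27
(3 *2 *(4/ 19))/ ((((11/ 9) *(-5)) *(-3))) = 72/ 1045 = 0.07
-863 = -863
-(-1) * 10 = 10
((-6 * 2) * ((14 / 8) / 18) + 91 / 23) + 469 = 65107 / 138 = 471.79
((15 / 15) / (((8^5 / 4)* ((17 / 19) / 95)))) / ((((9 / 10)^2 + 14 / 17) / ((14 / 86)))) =315875 / 244553728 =0.00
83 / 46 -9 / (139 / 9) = 7811 / 6394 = 1.22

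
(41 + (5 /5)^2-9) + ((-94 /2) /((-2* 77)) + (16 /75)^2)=28890049 /866250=33.35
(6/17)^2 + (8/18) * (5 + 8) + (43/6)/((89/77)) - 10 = 973513/462978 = 2.10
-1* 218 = -218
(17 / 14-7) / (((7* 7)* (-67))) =81 / 45962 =0.00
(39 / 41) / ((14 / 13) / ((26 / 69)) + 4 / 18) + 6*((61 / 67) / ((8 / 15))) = 543170817 / 51478780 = 10.55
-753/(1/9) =-6777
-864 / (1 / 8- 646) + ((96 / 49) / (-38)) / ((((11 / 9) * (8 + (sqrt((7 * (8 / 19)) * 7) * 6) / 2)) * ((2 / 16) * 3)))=1082641536 / 804868757- 864 * sqrt(38) / 422807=1.33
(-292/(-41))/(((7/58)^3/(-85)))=-4842679840/14063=-344356.10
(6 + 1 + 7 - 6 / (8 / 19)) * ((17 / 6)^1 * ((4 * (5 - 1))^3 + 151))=-72199 / 24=-3008.29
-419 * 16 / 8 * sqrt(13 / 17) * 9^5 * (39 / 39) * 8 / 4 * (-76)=7521425424 * sqrt(221) / 17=6577295731.24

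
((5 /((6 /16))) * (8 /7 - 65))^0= 1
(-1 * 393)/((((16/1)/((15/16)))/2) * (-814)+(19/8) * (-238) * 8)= 0.03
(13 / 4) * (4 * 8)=104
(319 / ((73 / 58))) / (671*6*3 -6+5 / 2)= 0.02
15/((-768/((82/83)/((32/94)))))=-9635/169984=-0.06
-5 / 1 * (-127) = 635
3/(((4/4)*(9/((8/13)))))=8/39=0.21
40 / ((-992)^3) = -5 / 122023936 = -0.00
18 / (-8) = -9 / 4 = -2.25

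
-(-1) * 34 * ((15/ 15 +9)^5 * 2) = 6800000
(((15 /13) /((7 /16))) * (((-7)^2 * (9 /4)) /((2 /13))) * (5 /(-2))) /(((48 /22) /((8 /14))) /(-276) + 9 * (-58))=2390850 /264139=9.05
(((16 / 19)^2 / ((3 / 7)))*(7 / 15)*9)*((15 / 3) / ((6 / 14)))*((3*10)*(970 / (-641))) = -851737600 / 231401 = -3680.79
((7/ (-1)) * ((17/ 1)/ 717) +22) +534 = 398533/ 717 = 555.83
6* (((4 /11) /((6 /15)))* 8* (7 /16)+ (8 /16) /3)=20.09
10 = 10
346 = 346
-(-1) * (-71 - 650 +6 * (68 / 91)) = -65203 / 91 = -716.52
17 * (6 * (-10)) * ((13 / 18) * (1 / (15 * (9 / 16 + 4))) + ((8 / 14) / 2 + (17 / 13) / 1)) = -97813852 / 59787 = -1636.04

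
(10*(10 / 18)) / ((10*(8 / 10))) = 25 / 36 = 0.69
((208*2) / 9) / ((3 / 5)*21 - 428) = -2080 / 18693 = -0.11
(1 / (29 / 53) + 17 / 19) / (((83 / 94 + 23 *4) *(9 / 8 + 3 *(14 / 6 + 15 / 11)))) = 496320 / 206863583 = 0.00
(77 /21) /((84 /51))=187 /84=2.23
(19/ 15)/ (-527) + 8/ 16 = 7867/ 15810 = 0.50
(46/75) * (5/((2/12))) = 92/5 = 18.40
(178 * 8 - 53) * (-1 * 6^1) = -8226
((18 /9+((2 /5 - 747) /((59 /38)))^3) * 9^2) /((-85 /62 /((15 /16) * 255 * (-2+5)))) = 96762088384202725929 /20537900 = 4711391543643.84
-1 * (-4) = 4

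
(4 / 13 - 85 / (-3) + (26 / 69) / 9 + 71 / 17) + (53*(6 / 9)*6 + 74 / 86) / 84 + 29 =10640250055 / 165238164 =64.39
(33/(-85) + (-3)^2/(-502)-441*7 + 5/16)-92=-1085215413/341360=-3179.09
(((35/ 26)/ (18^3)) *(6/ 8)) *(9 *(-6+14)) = 35/ 2808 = 0.01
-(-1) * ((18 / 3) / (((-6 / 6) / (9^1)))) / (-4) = 27 / 2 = 13.50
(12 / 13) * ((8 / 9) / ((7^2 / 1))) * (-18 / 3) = -64 / 637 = -0.10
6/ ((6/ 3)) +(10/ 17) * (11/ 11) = 61/ 17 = 3.59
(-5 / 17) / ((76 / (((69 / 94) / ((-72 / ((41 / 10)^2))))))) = 0.00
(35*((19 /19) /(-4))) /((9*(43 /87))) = -1015 /516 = -1.97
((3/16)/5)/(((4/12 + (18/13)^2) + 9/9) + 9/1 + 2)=1521/578000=0.00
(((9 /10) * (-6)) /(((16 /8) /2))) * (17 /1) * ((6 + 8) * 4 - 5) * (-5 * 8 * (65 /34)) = 358020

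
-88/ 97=-0.91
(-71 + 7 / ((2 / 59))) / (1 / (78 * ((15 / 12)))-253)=-52845 / 98666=-0.54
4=4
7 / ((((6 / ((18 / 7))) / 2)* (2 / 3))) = 9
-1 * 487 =-487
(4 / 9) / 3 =4 / 27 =0.15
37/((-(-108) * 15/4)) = 37/405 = 0.09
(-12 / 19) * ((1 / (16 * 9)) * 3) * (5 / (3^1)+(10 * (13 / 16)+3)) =-307 / 1824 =-0.17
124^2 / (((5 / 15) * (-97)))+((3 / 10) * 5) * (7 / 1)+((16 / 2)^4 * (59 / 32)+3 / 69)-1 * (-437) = 33572075 / 4462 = 7524.00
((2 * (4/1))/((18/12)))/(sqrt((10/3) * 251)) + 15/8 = 8 * sqrt(7530)/3765 + 15/8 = 2.06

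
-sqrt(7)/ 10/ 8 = -sqrt(7)/ 80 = -0.03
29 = 29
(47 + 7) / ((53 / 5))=270 / 53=5.09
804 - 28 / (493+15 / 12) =803.94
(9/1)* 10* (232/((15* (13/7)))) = 9744/13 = 749.54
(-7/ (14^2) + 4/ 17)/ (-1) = -95/ 476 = -0.20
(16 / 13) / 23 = 16 / 299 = 0.05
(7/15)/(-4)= -7/60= -0.12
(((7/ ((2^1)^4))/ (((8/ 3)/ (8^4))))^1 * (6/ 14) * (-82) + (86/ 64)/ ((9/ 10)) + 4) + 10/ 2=-3399193/ 144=-23605.51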